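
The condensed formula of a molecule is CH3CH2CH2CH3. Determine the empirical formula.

Element totals:
  C: 4
  H: 10
Molecular formula: C4H10.
gcd of subscripts = 2; dividing each by 2:
  C: 4/2 = 2
  H: 10/2 = 5

C2H5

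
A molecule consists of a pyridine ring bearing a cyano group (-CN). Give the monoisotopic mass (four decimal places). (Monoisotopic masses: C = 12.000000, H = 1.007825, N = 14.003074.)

104.0374

Atom tally by fragment:
  pyridine ring core → C:5 H:5 N:1
  (− 1 ring H displaced by substituents)
  + CN → C:1 N:1
Element totals:
  C: 6
  H: 4
  N: 2
Molecular formula: C6H4N2.
  M = 6(12.0) + 4(1.007825) + 2(14.003074)
    = 72.000000 + 4.031300 + 28.006148 = 104.037448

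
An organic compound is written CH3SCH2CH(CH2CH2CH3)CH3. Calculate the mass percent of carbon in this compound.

63.57%

Element totals:
  C: 7
  H: 16
  S: 1
Molecular formula: C7H16S.
Molar mass = 132.265 g/mol.
Mass from C: 7 × 12.011 = 84.077 g/mol.
%C = 84.077 / 132.265 × 100 = 63.57%.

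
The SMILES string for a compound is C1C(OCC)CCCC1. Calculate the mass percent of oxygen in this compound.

Atom tally by fragment:
  cyclohexane ring core → C:6 H:12
  (− 1 ring H displaced by substituents)
  + OC2H5 → C:2 H:5 O:1
Element totals:
  C: 8
  H: 16
  O: 1
Molecular formula: C8H16O.
Molar mass = 128.215 g/mol.
Mass from O: 1 × 15.999 = 15.999 g/mol.
%O = 15.999 / 128.215 × 100 = 12.48%.

12.48%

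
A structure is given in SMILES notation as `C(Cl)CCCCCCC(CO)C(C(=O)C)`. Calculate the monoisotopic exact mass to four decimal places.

Atom tally by fragment:
  ClCH2 → C:1 H:2 Cl:1
  CH2 → C:1 H:2
  CH2 → C:1 H:2
  CH2 → C:1 H:2
  CH2 → C:1 H:2
  CH2 → C:1 H:2
  CH2 → C:1 H:2
  CH(CH2OH) → C:2 H:4 O:1
  CH2COCH3 → C:3 H:5 O:1
Element totals:
  C: 12
  H: 23
  Cl: 1
  O: 2
Molecular formula: C12H23ClO2.
  M = 12(12.0) + 23(1.007825) + 34.968853 + 2(15.994915)
    = 144.000000 + 23.179975 + 34.968853 + 31.989830 = 234.138658

234.1387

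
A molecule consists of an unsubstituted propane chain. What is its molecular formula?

Atom tally by fragment:
  CH3 → C:1 H:3
  CH2 → C:1 H:2
  CH3 → C:1 H:3
Element totals:
  C: 3
  H: 8

C3H8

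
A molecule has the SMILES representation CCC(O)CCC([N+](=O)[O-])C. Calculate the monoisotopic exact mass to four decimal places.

Atom tally by fragment:
  CH3 → C:1 H:3
  CH2 → C:1 H:2
  CH(OH) → C:1 H:2 O:1
  CH2 → C:1 H:2
  CH2 → C:1 H:2
  CH(NO2) → C:1 H:1 N:1 O:2
  CH3 → C:1 H:3
Element totals:
  C: 7
  H: 15
  N: 1
  O: 3
Molecular formula: C7H15NO3.
  M = 7(12.0) + 15(1.007825) + 14.003074 + 3(15.994915)
    = 84.000000 + 15.117375 + 14.003074 + 47.984745 = 161.105194

161.1052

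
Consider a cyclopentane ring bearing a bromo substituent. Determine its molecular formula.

C5H9Br

Atom tally by fragment:
  cyclopentane ring core → C:5 H:10
  (− 1 ring H displaced by substituents)
  + Br → Br:1
Element totals:
  C: 5
  H: 9
  Br: 1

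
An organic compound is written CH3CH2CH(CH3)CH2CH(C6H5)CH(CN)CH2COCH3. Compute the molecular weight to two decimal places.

Element totals:
  C: 17
  H: 23
  N: 1
  O: 1
Molecular formula: C17H23NO.
  M = 17(12.011) + 23(1.008) + 14.007 + 15.999
    = 204.187 + 23.184 + 14.007 + 15.999 = 257.377

257.38 g/mol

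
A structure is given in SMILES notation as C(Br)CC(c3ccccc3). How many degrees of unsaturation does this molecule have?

4

Atom tally by fragment:
  BrCH2 → C:1 H:2 Br:1
  CH2 → C:1 H:2
  CH2C6H5 → C:7 H:7
Element totals:
  C: 9
  H: 11
  Br: 1
Molecular formula: C9H11Br.
DoU = (2C + 2 + N − H − X) / 2 = (2·9 + 2 + 0 − 11 − 1) / 2 = 4.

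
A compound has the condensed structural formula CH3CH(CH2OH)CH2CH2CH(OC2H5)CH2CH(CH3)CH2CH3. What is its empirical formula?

C13H28O2

Atom tally by fragment:
  CH3 → C:1 H:3
  CH(CH2OH) → C:2 H:4 O:1
  CH2 → C:1 H:2
  CH2 → C:1 H:2
  CH(OC2H5) → C:3 H:6 O:1
  CH2 → C:1 H:2
  CH(CH3) → C:2 H:4
  CH2 → C:1 H:2
  CH3 → C:1 H:3
Element totals:
  C: 13
  H: 28
  O: 2
Molecular formula: C13H28O2.
gcd of subscripts (13, 28, 2) = 1, so the empirical formula equals the molecular formula.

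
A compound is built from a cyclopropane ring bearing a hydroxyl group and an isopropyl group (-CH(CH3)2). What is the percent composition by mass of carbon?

Atom tally by fragment:
  cyclopropane ring core → C:3 H:6
  (− 2 ring H displaced by substituents)
  + OH → O:1 H:1
  + CH(CH3)2 → C:3 H:7
Element totals:
  C: 6
  H: 12
  O: 1
Molecular formula: C6H12O.
Molar mass = 100.161 g/mol.
Mass from C: 6 × 12.011 = 72.066 g/mol.
%C = 72.066 / 100.161 × 100 = 71.95%.

71.95%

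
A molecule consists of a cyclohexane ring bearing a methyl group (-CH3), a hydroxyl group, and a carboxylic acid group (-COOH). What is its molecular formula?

C8H14O3

Atom tally by fragment:
  cyclohexane ring core → C:6 H:12
  (− 3 ring H displaced by substituents)
  + CH3 → C:1 H:3
  + OH → O:1 H:1
  + COOH → C:1 H:1 O:2
Element totals:
  C: 8
  H: 14
  O: 3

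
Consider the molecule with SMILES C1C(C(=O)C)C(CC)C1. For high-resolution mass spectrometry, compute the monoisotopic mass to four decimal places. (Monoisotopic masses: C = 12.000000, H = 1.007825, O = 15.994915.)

126.1045

Atom tally by fragment:
  cyclobutane ring core → C:4 H:8
  (− 2 ring H displaced by substituents)
  + COCH3 → C:2 H:3 O:1
  + C2H5 → C:2 H:5
Element totals:
  C: 8
  H: 14
  O: 1
Molecular formula: C8H14O.
  M = 8(12.0) + 14(1.007825) + 15.994915
    = 96.000000 + 14.109550 + 15.994915 = 126.104465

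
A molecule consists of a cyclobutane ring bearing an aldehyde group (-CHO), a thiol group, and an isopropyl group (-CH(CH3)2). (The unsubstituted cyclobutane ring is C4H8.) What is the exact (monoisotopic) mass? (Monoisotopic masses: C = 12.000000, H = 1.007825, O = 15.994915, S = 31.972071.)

Atom tally by fragment:
  cyclobutane ring core → C:4 H:8
  (− 3 ring H displaced by substituents)
  + CHO → C:1 H:1 O:1
  + SH → S:1 H:1
  + CH(CH3)2 → C:3 H:7
Element totals:
  C: 8
  H: 14
  O: 1
  S: 1
Molecular formula: C8H14OS.
  M = 8(12.0) + 14(1.007825) + 15.994915 + 31.972071
    = 96.000000 + 14.109550 + 15.994915 + 31.972071 = 158.076536

158.0765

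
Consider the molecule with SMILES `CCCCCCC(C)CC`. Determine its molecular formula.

Atom tally by fragment:
  CH3 → C:1 H:3
  CH2 → C:1 H:2
  CH2 → C:1 H:2
  CH2 → C:1 H:2
  CH2 → C:1 H:2
  CH2 → C:1 H:2
  CH(CH3) → C:2 H:4
  CH2 → C:1 H:2
  CH3 → C:1 H:3
Element totals:
  C: 10
  H: 22

C10H22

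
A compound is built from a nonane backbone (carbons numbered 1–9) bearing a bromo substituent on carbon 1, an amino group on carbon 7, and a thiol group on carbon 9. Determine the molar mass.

254.23 g/mol

Atom tally by fragment:
  BrCH2 → C:1 H:2 Br:1
  CH2 → C:1 H:2
  CH2 → C:1 H:2
  CH2 → C:1 H:2
  CH2 → C:1 H:2
  CH2 → C:1 H:2
  CH(NH2) → C:1 H:3 N:1
  CH2 → C:1 H:2
  CH2SH → C:1 H:3 S:1
Element totals:
  C: 9
  H: 20
  Br: 1
  N: 1
  S: 1
Molecular formula: C9H20BrNS.
  M = 9(12.011) + 20(1.008) + 79.904 + 14.007 + 32.06
    = 108.099 + 20.160 + 79.904 + 14.007 + 32.060 = 254.230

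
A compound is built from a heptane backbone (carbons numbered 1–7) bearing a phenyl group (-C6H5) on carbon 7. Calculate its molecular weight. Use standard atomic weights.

176.30 g/mol

Atom tally by fragment:
  CH3 → C:1 H:3
  CH2 → C:1 H:2
  CH2 → C:1 H:2
  CH2 → C:1 H:2
  CH2 → C:1 H:2
  CH2 → C:1 H:2
  CH2C6H5 → C:7 H:7
Element totals:
  C: 13
  H: 20
Molecular formula: C13H20.
  M = 13(12.011) + 20(1.008)
    = 156.143 + 20.160 = 176.303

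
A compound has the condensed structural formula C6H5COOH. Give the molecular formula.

C7H6O2

Element totals:
  C: 7
  H: 6
  O: 2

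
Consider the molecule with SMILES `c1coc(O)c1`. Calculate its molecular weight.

Atom tally by fragment:
  furan ring core → C:4 H:4 O:1
  (− 1 ring H displaced by substituents)
  + OH → O:1 H:1
Element totals:
  C: 4
  H: 4
  O: 2
Molecular formula: C4H4O2.
  M = 4(12.011) + 4(1.008) + 2(15.999)
    = 48.044 + 4.032 + 31.998 = 84.074

84.07 g/mol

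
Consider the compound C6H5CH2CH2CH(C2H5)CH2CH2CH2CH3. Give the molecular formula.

C15H24

Element totals:
  C: 15
  H: 24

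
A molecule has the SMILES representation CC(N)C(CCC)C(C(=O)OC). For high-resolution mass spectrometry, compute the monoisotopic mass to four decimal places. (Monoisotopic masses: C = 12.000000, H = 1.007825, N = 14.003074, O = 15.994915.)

Atom tally by fragment:
  CH3 → C:1 H:3
  CH(NH2) → C:1 H:3 N:1
  CH(CH2CH2CH3) → C:4 H:8
  CH2COOCH3 → C:3 H:5 O:2
Element totals:
  C: 9
  H: 19
  N: 1
  O: 2
Molecular formula: C9H19NO2.
  M = 9(12.0) + 19(1.007825) + 14.003074 + 2(15.994915)
    = 108.000000 + 19.148675 + 14.003074 + 31.989830 = 173.141579

173.1416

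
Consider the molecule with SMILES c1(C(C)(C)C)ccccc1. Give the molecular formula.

C10H14

Atom tally by fragment:
  benzene ring core → C:6 H:6
  (− 1 ring H displaced by substituents)
  + C(CH3)3 → C:4 H:9
Element totals:
  C: 10
  H: 14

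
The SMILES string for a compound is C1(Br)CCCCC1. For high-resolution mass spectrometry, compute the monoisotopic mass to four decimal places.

162.0044

Atom tally by fragment:
  cyclohexane ring core → C:6 H:12
  (− 1 ring H displaced by substituents)
  + Br → Br:1
Element totals:
  C: 6
  H: 11
  Br: 1
Molecular formula: C6H11Br.
  M = 6(12.0) + 11(1.007825) + 78.918338
    = 72.000000 + 11.086075 + 78.918338 = 162.004413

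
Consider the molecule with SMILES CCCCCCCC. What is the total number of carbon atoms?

Atom tally by fragment:
  CH3 → C:1 H:3
  CH2 → C:1 H:2
  CH2 → C:1 H:2
  CH2 → C:1 H:2
  CH2 → C:1 H:2
  CH2 → C:1 H:2
  CH2 → C:1 H:2
  CH3 → C:1 H:3
Element totals:
  C: 8
  H: 18

8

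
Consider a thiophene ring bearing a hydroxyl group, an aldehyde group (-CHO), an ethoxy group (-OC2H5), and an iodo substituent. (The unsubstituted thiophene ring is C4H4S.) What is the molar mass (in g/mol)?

Atom tally by fragment:
  thiophene ring core → C:4 H:4 S:1
  (− 4 ring H displaced by substituents)
  + OH → O:1 H:1
  + CHO → C:1 H:1 O:1
  + OC2H5 → C:2 H:5 O:1
  + I → I:1
Element totals:
  C: 7
  H: 7
  I: 1
  O: 3
  S: 1
Molecular formula: C7H7IO3S.
  M = 7(12.011) + 7(1.008) + 126.904 + 3(15.999) + 32.06
    = 84.077 + 7.056 + 126.904 + 47.997 + 32.060 = 298.094

298.09 g/mol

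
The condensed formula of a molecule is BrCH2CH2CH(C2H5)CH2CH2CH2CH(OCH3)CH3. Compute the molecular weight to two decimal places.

Atom tally by fragment:
  BrCH2 → C:1 H:2 Br:1
  CH2 → C:1 H:2
  CH(C2H5) → C:3 H:6
  CH2 → C:1 H:2
  CH2 → C:1 H:2
  CH2 → C:1 H:2
  CH(OCH3) → C:2 H:4 O:1
  CH3 → C:1 H:3
Element totals:
  C: 11
  H: 23
  Br: 1
  O: 1
Molecular formula: C11H23BrO.
  M = 11(12.011) + 23(1.008) + 79.904 + 15.999
    = 132.121 + 23.184 + 79.904 + 15.999 = 251.208

251.21 g/mol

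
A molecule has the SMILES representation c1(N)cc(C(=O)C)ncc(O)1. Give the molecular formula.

C7H8N2O2

Atom tally by fragment:
  pyridine ring core → C:5 H:5 N:1
  (− 3 ring H displaced by substituents)
  + NH2 → N:1 H:2
  + COCH3 → C:2 H:3 O:1
  + OH → O:1 H:1
Element totals:
  C: 7
  H: 8
  N: 2
  O: 2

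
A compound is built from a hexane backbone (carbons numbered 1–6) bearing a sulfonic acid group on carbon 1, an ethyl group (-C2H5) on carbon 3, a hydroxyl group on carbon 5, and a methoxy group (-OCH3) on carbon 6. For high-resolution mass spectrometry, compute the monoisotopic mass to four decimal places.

Atom tally by fragment:
  HO3SCH2 → C:1 H:3 S:1 O:3
  CH2 → C:1 H:2
  CH(C2H5) → C:3 H:6
  CH2 → C:1 H:2
  CH(OH) → C:1 H:2 O:1
  CH2OCH3 → C:2 H:5 O:1
Element totals:
  C: 9
  H: 20
  O: 5
  S: 1
Molecular formula: C9H20O5S.
  M = 9(12.0) + 20(1.007825) + 5(15.994915) + 31.972071
    = 108.000000 + 20.156500 + 79.974575 + 31.972071 = 240.103146

240.1031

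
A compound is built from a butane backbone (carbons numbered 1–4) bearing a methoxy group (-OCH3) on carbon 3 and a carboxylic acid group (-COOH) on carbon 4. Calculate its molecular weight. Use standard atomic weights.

132.16 g/mol

Atom tally by fragment:
  CH3 → C:1 H:3
  CH2 → C:1 H:2
  CH(OCH3) → C:2 H:4 O:1
  CH2COOH → C:2 H:3 O:2
Element totals:
  C: 6
  H: 12
  O: 3
Molecular formula: C6H12O3.
  M = 6(12.011) + 12(1.008) + 3(15.999)
    = 72.066 + 12.096 + 47.997 = 132.159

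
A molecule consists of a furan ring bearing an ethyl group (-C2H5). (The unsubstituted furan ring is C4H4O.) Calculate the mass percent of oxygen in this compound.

Atom tally by fragment:
  furan ring core → C:4 H:4 O:1
  (− 1 ring H displaced by substituents)
  + C2H5 → C:2 H:5
Element totals:
  C: 6
  H: 8
  O: 1
Molecular formula: C6H8O.
Molar mass = 96.129 g/mol.
Mass from O: 1 × 15.999 = 15.999 g/mol.
%O = 15.999 / 96.129 × 100 = 16.64%.

16.64%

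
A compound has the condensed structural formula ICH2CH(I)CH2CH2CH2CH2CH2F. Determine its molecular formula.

C7H13FI2

Atom tally by fragment:
  ICH2 → C:1 H:2 I:1
  CH(I) → C:1 H:1 I:1
  CH2 → C:1 H:2
  CH2 → C:1 H:2
  CH2 → C:1 H:2
  CH2 → C:1 H:2
  CH2F → C:1 H:2 F:1
Element totals:
  C: 7
  H: 13
  F: 1
  I: 2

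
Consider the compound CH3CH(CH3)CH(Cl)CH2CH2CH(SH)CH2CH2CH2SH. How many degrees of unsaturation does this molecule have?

0

Atom tally by fragment:
  CH3 → C:1 H:3
  CH(CH3) → C:2 H:4
  CH(Cl) → C:1 H:1 Cl:1
  CH2 → C:1 H:2
  CH2 → C:1 H:2
  CH(SH) → C:1 H:2 S:1
  CH2 → C:1 H:2
  CH2 → C:1 H:2
  CH2SH → C:1 H:3 S:1
Element totals:
  C: 10
  H: 21
  Cl: 1
  S: 2
Molecular formula: C10H21ClS2.
DoU = (2C + 2 + N − H − X) / 2 = (2·10 + 2 + 0 − 21 − 1) / 2 = 0.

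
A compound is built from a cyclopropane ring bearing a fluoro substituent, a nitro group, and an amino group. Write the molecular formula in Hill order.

Atom tally by fragment:
  cyclopropane ring core → C:3 H:6
  (− 3 ring H displaced by substituents)
  + F → F:1
  + NO2 → N:1 O:2
  + NH2 → N:1 H:2
Element totals:
  C: 3
  H: 5
  F: 1
  N: 2
  O: 2

C3H5FN2O2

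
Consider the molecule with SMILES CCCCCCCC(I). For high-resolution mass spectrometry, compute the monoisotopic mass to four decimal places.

240.0375

Atom tally by fragment:
  CH3 → C:1 H:3
  CH2 → C:1 H:2
  CH2 → C:1 H:2
  CH2 → C:1 H:2
  CH2 → C:1 H:2
  CH2 → C:1 H:2
  CH2 → C:1 H:2
  CH2I → C:1 H:2 I:1
Element totals:
  C: 8
  H: 17
  I: 1
Molecular formula: C8H17I.
  M = 8(12.0) + 17(1.007825) + 126.904472
    = 96.000000 + 17.133025 + 126.904472 = 240.037497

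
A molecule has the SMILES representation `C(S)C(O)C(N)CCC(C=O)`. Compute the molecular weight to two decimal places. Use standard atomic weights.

Atom tally by fragment:
  HSCH2 → C:1 H:3 S:1
  CH(OH) → C:1 H:2 O:1
  CH(NH2) → C:1 H:3 N:1
  CH2 → C:1 H:2
  CH2 → C:1 H:2
  CH2CHO → C:2 H:3 O:1
Element totals:
  C: 7
  H: 15
  N: 1
  O: 2
  S: 1
Molecular formula: C7H15NO2S.
  M = 7(12.011) + 15(1.008) + 14.007 + 2(15.999) + 32.06
    = 84.077 + 15.120 + 14.007 + 31.998 + 32.060 = 177.262

177.26 g/mol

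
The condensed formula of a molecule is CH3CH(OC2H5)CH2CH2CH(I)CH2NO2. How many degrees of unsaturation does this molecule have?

Atom tally by fragment:
  CH3 → C:1 H:3
  CH(OC2H5) → C:3 H:6 O:1
  CH2 → C:1 H:2
  CH2 → C:1 H:2
  CH(I) → C:1 H:1 I:1
  CH2NO2 → C:1 H:2 N:1 O:2
Element totals:
  C: 8
  H: 16
  I: 1
  N: 1
  O: 3
Molecular formula: C8H16INO3.
DoU = (2C + 2 + N − H − X) / 2 = (2·8 + 2 + 1 − 16 − 1) / 2 = 1.

1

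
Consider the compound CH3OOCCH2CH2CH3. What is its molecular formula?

Element totals:
  C: 5
  H: 10
  O: 2

C5H10O2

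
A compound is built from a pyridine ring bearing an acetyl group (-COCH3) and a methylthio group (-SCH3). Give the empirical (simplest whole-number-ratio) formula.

Atom tally by fragment:
  pyridine ring core → C:5 H:5 N:1
  (− 2 ring H displaced by substituents)
  + COCH3 → C:2 H:3 O:1
  + SCH3 → C:1 H:3 S:1
Element totals:
  C: 8
  H: 9
  N: 1
  O: 1
  S: 1
Molecular formula: C8H9NOS.
gcd of subscripts (8, 9, 1, 1, 1) = 1, so the empirical formula equals the molecular formula.

C8H9NOS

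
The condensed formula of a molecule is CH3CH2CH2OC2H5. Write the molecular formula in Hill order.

Element totals:
  C: 5
  H: 12
  O: 1

C5H12O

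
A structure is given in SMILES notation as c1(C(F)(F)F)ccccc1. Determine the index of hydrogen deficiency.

Atom tally by fragment:
  benzene ring core → C:6 H:6
  (− 1 ring H displaced by substituents)
  + CF3 → C:1 F:3
Element totals:
  C: 7
  H: 5
  F: 3
Molecular formula: C7H5F3.
DoU = (2C + 2 + N − H − X) / 2 = (2·7 + 2 + 0 − 5 − 3) / 2 = 4.

4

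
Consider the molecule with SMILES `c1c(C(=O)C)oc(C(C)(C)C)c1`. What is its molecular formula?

Atom tally by fragment:
  furan ring core → C:4 H:4 O:1
  (− 2 ring H displaced by substituents)
  + COCH3 → C:2 H:3 O:1
  + C(CH3)3 → C:4 H:9
Element totals:
  C: 10
  H: 14
  O: 2

C10H14O2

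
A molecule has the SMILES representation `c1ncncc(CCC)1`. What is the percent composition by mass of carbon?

68.82%

Atom tally by fragment:
  pyrimidine ring core → C:4 H:4 N:2
  (− 1 ring H displaced by substituents)
  + CH2CH2CH3 → C:3 H:7
Element totals:
  C: 7
  H: 10
  N: 2
Molecular formula: C7H10N2.
Molar mass = 122.171 g/mol.
Mass from C: 7 × 12.011 = 84.077 g/mol.
%C = 84.077 / 122.171 × 100 = 68.82%.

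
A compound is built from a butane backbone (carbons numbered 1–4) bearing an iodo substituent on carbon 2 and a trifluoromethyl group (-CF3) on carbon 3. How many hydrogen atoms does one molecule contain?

Atom tally by fragment:
  CH3 → C:1 H:3
  CH(I) → C:1 H:1 I:1
  CH(CF3) → C:2 H:1 F:3
  CH3 → C:1 H:3
Element totals:
  C: 5
  H: 8
  F: 3
  I: 1

8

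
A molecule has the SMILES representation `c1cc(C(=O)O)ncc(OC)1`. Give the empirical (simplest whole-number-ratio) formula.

Atom tally by fragment:
  pyridine ring core → C:5 H:5 N:1
  (− 2 ring H displaced by substituents)
  + COOH → C:1 H:1 O:2
  + OCH3 → C:1 H:3 O:1
Element totals:
  C: 7
  H: 7
  N: 1
  O: 3
Molecular formula: C7H7NO3.
gcd of subscripts (7, 7, 1, 3) = 1, so the empirical formula equals the molecular formula.

C7H7NO3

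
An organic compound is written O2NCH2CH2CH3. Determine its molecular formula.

Atom tally by fragment:
  O2NCH2 → C:1 H:2 N:1 O:2
  CH2 → C:1 H:2
  CH3 → C:1 H:3
Element totals:
  C: 3
  H: 7
  N: 1
  O: 2

C3H7NO2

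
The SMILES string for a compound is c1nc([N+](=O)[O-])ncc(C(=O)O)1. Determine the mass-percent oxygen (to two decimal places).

Atom tally by fragment:
  pyrimidine ring core → C:4 H:4 N:2
  (− 2 ring H displaced by substituents)
  + NO2 → N:1 O:2
  + COOH → C:1 H:1 O:2
Element totals:
  C: 5
  H: 3
  N: 3
  O: 4
Molecular formula: C5H3N3O4.
Molar mass = 169.096 g/mol.
Mass from O: 4 × 15.999 = 63.996 g/mol.
%O = 63.996 / 169.096 × 100 = 37.85%.

37.85%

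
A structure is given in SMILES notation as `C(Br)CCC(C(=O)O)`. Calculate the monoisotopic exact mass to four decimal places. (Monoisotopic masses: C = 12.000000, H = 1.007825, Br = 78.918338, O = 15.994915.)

Atom tally by fragment:
  BrCH2 → C:1 H:2 Br:1
  CH2 → C:1 H:2
  CH2 → C:1 H:2
  CH2COOH → C:2 H:3 O:2
Element totals:
  C: 5
  H: 9
  Br: 1
  O: 2
Molecular formula: C5H9BrO2.
  M = 5(12.0) + 9(1.007825) + 78.918338 + 2(15.994915)
    = 60.000000 + 9.070425 + 78.918338 + 31.989830 = 179.978593

179.9786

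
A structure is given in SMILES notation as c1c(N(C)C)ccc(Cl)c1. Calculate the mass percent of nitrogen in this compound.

Atom tally by fragment:
  benzene ring core → C:6 H:6
  (− 2 ring H displaced by substituents)
  + N(CH3)2 → N:1 C:2 H:6
  + Cl → Cl:1
Element totals:
  C: 8
  H: 10
  Cl: 1
  N: 1
Molecular formula: C8H10ClN.
Molar mass = 155.625 g/mol.
Mass from N: 1 × 14.007 = 14.007 g/mol.
%N = 14.007 / 155.625 × 100 = 9.00%.

9.00%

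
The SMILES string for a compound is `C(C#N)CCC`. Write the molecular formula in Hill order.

Atom tally by fragment:
  NCCH2 → C:2 H:2 N:1
  CH2 → C:1 H:2
  CH2 → C:1 H:2
  CH3 → C:1 H:3
Element totals:
  C: 5
  H: 9
  N: 1

C5H9N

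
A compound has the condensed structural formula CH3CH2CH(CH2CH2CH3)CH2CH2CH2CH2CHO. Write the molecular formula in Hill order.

C11H22O

Atom tally by fragment:
  CH3 → C:1 H:3
  CH2 → C:1 H:2
  CH(CH2CH2CH3) → C:4 H:8
  CH2 → C:1 H:2
  CH2 → C:1 H:2
  CH2 → C:1 H:2
  CH2CHO → C:2 H:3 O:1
Element totals:
  C: 11
  H: 22
  O: 1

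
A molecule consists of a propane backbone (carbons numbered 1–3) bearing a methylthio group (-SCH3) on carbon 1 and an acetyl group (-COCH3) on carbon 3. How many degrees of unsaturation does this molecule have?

1

Atom tally by fragment:
  CH3SCH2 → C:2 H:5 S:1
  CH2 → C:1 H:2
  CH2COCH3 → C:3 H:5 O:1
Element totals:
  C: 6
  H: 12
  O: 1
  S: 1
Molecular formula: C6H12OS.
DoU = (2C + 2 + N − H − X) / 2 = (2·6 + 2 + 0 − 12 − 0) / 2 = 1.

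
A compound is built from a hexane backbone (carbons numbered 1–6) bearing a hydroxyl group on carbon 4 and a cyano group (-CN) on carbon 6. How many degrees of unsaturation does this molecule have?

2

Atom tally by fragment:
  CH3 → C:1 H:3
  CH2 → C:1 H:2
  CH2 → C:1 H:2
  CH(OH) → C:1 H:2 O:1
  CH2 → C:1 H:2
  CH2CN → C:2 H:2 N:1
Element totals:
  C: 7
  H: 13
  N: 1
  O: 1
Molecular formula: C7H13NO.
DoU = (2C + 2 + N − H − X) / 2 = (2·7 + 2 + 1 − 13 − 0) / 2 = 2.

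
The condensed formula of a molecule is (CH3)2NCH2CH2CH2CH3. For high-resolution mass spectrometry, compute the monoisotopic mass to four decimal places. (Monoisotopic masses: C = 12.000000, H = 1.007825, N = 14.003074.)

Atom tally by fragment:
  (CH3)2NCH2 → C:3 H:8 N:1
  CH2 → C:1 H:2
  CH2 → C:1 H:2
  CH3 → C:1 H:3
Element totals:
  C: 6
  H: 15
  N: 1
Molecular formula: C6H15N.
  M = 6(12.0) + 15(1.007825) + 14.003074
    = 72.000000 + 15.117375 + 14.003074 = 101.120449

101.1204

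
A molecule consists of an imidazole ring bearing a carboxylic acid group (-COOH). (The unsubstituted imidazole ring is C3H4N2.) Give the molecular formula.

C4H4N2O2

Atom tally by fragment:
  imidazole ring core → C:3 H:4 N:2
  (− 1 ring H displaced by substituents)
  + COOH → C:1 H:1 O:2
Element totals:
  C: 4
  H: 4
  N: 2
  O: 2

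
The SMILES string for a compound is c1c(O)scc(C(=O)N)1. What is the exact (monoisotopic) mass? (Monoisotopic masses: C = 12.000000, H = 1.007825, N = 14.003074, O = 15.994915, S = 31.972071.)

143.0041

Atom tally by fragment:
  thiophene ring core → C:4 H:4 S:1
  (− 2 ring H displaced by substituents)
  + OH → O:1 H:1
  + CONH2 → C:1 H:2 O:1 N:1
Element totals:
  C: 5
  H: 5
  N: 1
  O: 2
  S: 1
Molecular formula: C5H5NO2S.
  M = 5(12.0) + 5(1.007825) + 14.003074 + 2(15.994915) + 31.972071
    = 60.000000 + 5.039125 + 14.003074 + 31.989830 + 31.972071 = 143.004100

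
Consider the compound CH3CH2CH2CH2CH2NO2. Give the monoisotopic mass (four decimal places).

Atom tally by fragment:
  CH3 → C:1 H:3
  CH2 → C:1 H:2
  CH2 → C:1 H:2
  CH2 → C:1 H:2
  CH2NO2 → C:1 H:2 N:1 O:2
Element totals:
  C: 5
  H: 11
  N: 1
  O: 2
Molecular formula: C5H11NO2.
  M = 5(12.0) + 11(1.007825) + 14.003074 + 2(15.994915)
    = 60.000000 + 11.086075 + 14.003074 + 31.989830 = 117.078979

117.0790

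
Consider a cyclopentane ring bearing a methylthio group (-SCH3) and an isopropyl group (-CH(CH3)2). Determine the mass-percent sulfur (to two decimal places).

20.25%

Atom tally by fragment:
  cyclopentane ring core → C:5 H:10
  (− 2 ring H displaced by substituents)
  + SCH3 → C:1 H:3 S:1
  + CH(CH3)2 → C:3 H:7
Element totals:
  C: 9
  H: 18
  S: 1
Molecular formula: C9H18S.
Molar mass = 158.303 g/mol.
Mass from S: 1 × 32.06 = 32.060 g/mol.
%S = 32.060 / 158.303 × 100 = 20.25%.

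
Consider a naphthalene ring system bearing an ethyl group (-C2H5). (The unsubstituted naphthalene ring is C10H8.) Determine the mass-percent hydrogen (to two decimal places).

Atom tally by fragment:
  naphthalene ring system core → C:10 H:8
  (− 1 ring H displaced by substituents)
  + C2H5 → C:2 H:5
Element totals:
  C: 12
  H: 12
Molecular formula: C12H12.
Molar mass = 156.228 g/mol.
Mass from H: 12 × 1.008 = 12.096 g/mol.
%H = 12.096 / 156.228 × 100 = 7.74%.

7.74%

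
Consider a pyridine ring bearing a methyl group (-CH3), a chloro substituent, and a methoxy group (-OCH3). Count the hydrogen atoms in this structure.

8

Atom tally by fragment:
  pyridine ring core → C:5 H:5 N:1
  (− 3 ring H displaced by substituents)
  + CH3 → C:1 H:3
  + Cl → Cl:1
  + OCH3 → C:1 H:3 O:1
Element totals:
  C: 7
  H: 8
  Cl: 1
  N: 1
  O: 1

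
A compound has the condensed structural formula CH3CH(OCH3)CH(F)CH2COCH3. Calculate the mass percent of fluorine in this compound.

12.82%

Element totals:
  C: 7
  H: 13
  F: 1
  O: 2
Molecular formula: C7H13FO2.
Molar mass = 148.177 g/mol.
Mass from F: 1 × 18.998 = 18.998 g/mol.
%F = 18.998 / 148.177 × 100 = 12.82%.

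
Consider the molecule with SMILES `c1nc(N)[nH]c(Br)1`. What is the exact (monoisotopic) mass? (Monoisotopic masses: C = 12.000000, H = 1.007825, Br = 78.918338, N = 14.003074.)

Atom tally by fragment:
  imidazole ring core → C:3 H:4 N:2
  (− 2 ring H displaced by substituents)
  + NH2 → N:1 H:2
  + Br → Br:1
Element totals:
  C: 3
  H: 4
  Br: 1
  N: 3
Molecular formula: C3H4BrN3.
  M = 3(12.0) + 4(1.007825) + 78.918338 + 3(14.003074)
    = 36.000000 + 4.031300 + 78.918338 + 42.009222 = 160.958860

160.9589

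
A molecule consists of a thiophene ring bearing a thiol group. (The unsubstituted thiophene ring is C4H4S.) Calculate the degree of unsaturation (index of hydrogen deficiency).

Atom tally by fragment:
  thiophene ring core → C:4 H:4 S:1
  (− 1 ring H displaced by substituents)
  + SH → S:1 H:1
Element totals:
  C: 4
  H: 4
  S: 2
Molecular formula: C4H4S2.
DoU = (2C + 2 + N − H − X) / 2 = (2·4 + 2 + 0 − 4 − 0) / 2 = 3.

3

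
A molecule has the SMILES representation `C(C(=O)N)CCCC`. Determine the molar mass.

Atom tally by fragment:
  H2NOCCH2 → C:2 H:4 O:1 N:1
  CH2 → C:1 H:2
  CH2 → C:1 H:2
  CH2 → C:1 H:2
  CH3 → C:1 H:3
Element totals:
  C: 6
  H: 13
  N: 1
  O: 1
Molecular formula: C6H13NO.
  M = 6(12.011) + 13(1.008) + 14.007 + 15.999
    = 72.066 + 13.104 + 14.007 + 15.999 = 115.176

115.18 g/mol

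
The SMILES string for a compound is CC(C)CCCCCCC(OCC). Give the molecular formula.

C12H26O

Atom tally by fragment:
  CH3 → C:1 H:3
  CH(CH3) → C:2 H:4
  CH2 → C:1 H:2
  CH2 → C:1 H:2
  CH2 → C:1 H:2
  CH2 → C:1 H:2
  CH2 → C:1 H:2
  CH2 → C:1 H:2
  CH2OC2H5 → C:3 H:7 O:1
Element totals:
  C: 12
  H: 26
  O: 1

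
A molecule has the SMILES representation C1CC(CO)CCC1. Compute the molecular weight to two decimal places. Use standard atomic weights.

Atom tally by fragment:
  cyclohexane ring core → C:6 H:12
  (− 1 ring H displaced by substituents)
  + CH2OH → C:1 H:3 O:1
Element totals:
  C: 7
  H: 14
  O: 1
Molecular formula: C7H14O.
  M = 7(12.011) + 14(1.008) + 15.999
    = 84.077 + 14.112 + 15.999 = 114.188

114.19 g/mol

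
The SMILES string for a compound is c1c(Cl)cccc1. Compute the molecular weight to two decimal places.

112.56 g/mol

Atom tally by fragment:
  benzene ring core → C:6 H:6
  (− 1 ring H displaced by substituents)
  + Cl → Cl:1
Element totals:
  C: 6
  H: 5
  Cl: 1
Molecular formula: C6H5Cl.
  M = 6(12.011) + 5(1.008) + 35.45
    = 72.066 + 5.040 + 35.450 = 112.556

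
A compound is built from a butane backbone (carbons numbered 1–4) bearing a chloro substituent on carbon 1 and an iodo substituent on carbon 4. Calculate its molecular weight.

Atom tally by fragment:
  ClCH2 → C:1 H:2 Cl:1
  CH2 → C:1 H:2
  CH2 → C:1 H:2
  CH2I → C:1 H:2 I:1
Element totals:
  C: 4
  H: 8
  Cl: 1
  I: 1
Molecular formula: C4H8ClI.
  M = 4(12.011) + 8(1.008) + 35.45 + 126.904
    = 48.044 + 8.064 + 35.450 + 126.904 = 218.462

218.46 g/mol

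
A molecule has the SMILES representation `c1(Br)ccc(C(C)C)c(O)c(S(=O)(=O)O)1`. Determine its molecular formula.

C9H11BrO4S

Atom tally by fragment:
  benzene ring core → C:6 H:6
  (− 4 ring H displaced by substituents)
  + Br → Br:1
  + CH(CH3)2 → C:3 H:7
  + OH → O:1 H:1
  + SO3H → S:1 O:3 H:1
Element totals:
  C: 9
  H: 11
  Br: 1
  O: 4
  S: 1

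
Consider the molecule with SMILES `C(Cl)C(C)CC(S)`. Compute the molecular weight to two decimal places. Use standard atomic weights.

Atom tally by fragment:
  ClCH2 → C:1 H:2 Cl:1
  CH(CH3) → C:2 H:4
  CH2 → C:1 H:2
  CH2SH → C:1 H:3 S:1
Element totals:
  C: 5
  H: 11
  Cl: 1
  S: 1
Molecular formula: C5H11ClS.
  M = 5(12.011) + 11(1.008) + 35.45 + 32.06
    = 60.055 + 11.088 + 35.450 + 32.060 = 138.653

138.65 g/mol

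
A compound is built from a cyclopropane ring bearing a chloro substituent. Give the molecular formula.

Atom tally by fragment:
  cyclopropane ring core → C:3 H:6
  (− 1 ring H displaced by substituents)
  + Cl → Cl:1
Element totals:
  C: 3
  H: 5
  Cl: 1

C3H5Cl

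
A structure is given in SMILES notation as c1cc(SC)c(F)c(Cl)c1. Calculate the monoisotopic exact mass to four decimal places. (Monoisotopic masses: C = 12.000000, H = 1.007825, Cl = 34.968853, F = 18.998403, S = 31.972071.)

Atom tally by fragment:
  benzene ring core → C:6 H:6
  (− 3 ring H displaced by substituents)
  + SCH3 → C:1 H:3 S:1
  + F → F:1
  + Cl → Cl:1
Element totals:
  C: 7
  H: 6
  Cl: 1
  F: 1
  S: 1
Molecular formula: C7H6ClFS.
  M = 7(12.0) + 6(1.007825) + 34.968853 + 18.998403 + 31.972071
    = 84.000000 + 6.046950 + 34.968853 + 18.998403 + 31.972071 = 175.986277

175.9863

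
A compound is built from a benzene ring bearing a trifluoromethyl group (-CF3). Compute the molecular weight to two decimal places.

146.11 g/mol

Atom tally by fragment:
  benzene ring core → C:6 H:6
  (− 1 ring H displaced by substituents)
  + CF3 → C:1 F:3
Element totals:
  C: 7
  H: 5
  F: 3
Molecular formula: C7H5F3.
  M = 7(12.011) + 5(1.008) + 3(18.998)
    = 84.077 + 5.040 + 56.994 = 146.111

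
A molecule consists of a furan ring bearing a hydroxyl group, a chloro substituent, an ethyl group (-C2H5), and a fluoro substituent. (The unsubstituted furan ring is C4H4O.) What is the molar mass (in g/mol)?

Atom tally by fragment:
  furan ring core → C:4 H:4 O:1
  (− 4 ring H displaced by substituents)
  + OH → O:1 H:1
  + Cl → Cl:1
  + C2H5 → C:2 H:5
  + F → F:1
Element totals:
  C: 6
  H: 6
  Cl: 1
  F: 1
  O: 2
Molecular formula: C6H6ClFO2.
  M = 6(12.011) + 6(1.008) + 35.45 + 18.998 + 2(15.999)
    = 72.066 + 6.048 + 35.450 + 18.998 + 31.998 = 164.560

164.56 g/mol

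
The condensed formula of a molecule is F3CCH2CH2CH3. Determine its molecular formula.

Atom tally by fragment:
  F3CCH2 → C:2 H:2 F:3
  CH2 → C:1 H:2
  CH3 → C:1 H:3
Element totals:
  C: 4
  H: 7
  F: 3

C4H7F3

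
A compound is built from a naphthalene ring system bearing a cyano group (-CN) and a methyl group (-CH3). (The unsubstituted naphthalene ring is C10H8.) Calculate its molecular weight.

Atom tally by fragment:
  naphthalene ring system core → C:10 H:8
  (− 2 ring H displaced by substituents)
  + CN → C:1 N:1
  + CH3 → C:1 H:3
Element totals:
  C: 12
  H: 9
  N: 1
Molecular formula: C12H9N.
  M = 12(12.011) + 9(1.008) + 14.007
    = 144.132 + 9.072 + 14.007 = 167.211

167.21 g/mol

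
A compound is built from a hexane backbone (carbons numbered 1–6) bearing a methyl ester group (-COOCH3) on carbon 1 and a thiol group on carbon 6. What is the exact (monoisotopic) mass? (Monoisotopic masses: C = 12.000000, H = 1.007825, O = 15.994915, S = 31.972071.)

176.0871

Atom tally by fragment:
  CH3OOCCH2 → C:3 H:5 O:2
  CH2 → C:1 H:2
  CH2 → C:1 H:2
  CH2 → C:1 H:2
  CH2 → C:1 H:2
  CH2SH → C:1 H:3 S:1
Element totals:
  C: 8
  H: 16
  O: 2
  S: 1
Molecular formula: C8H16O2S.
  M = 8(12.0) + 16(1.007825) + 2(15.994915) + 31.972071
    = 96.000000 + 16.125200 + 31.989830 + 31.972071 = 176.087101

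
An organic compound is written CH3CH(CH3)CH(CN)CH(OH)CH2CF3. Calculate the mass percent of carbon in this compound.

Element totals:
  C: 8
  H: 12
  F: 3
  N: 1
  O: 1
Molecular formula: C8H12F3NO.
Molar mass = 195.184 g/mol.
Mass from C: 8 × 12.011 = 96.088 g/mol.
%C = 96.088 / 195.184 × 100 = 49.23%.

49.23%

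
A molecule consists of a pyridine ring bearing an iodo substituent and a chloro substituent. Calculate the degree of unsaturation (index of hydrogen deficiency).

Atom tally by fragment:
  pyridine ring core → C:5 H:5 N:1
  (− 2 ring H displaced by substituents)
  + I → I:1
  + Cl → Cl:1
Element totals:
  C: 5
  H: 3
  Cl: 1
  I: 1
  N: 1
Molecular formula: C5H3ClIN.
DoU = (2C + 2 + N − H − X) / 2 = (2·5 + 2 + 1 − 3 − 2) / 2 = 4.

4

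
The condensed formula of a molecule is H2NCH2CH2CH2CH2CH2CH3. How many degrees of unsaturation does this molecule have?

Atom tally by fragment:
  H2NCH2 → C:1 H:4 N:1
  CH2 → C:1 H:2
  CH2 → C:1 H:2
  CH2 → C:1 H:2
  CH2 → C:1 H:2
  CH3 → C:1 H:3
Element totals:
  C: 6
  H: 15
  N: 1
Molecular formula: C6H15N.
DoU = (2C + 2 + N − H − X) / 2 = (2·6 + 2 + 1 − 15 − 0) / 2 = 0.

0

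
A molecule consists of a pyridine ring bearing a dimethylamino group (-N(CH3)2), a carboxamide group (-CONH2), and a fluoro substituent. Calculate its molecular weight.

183.19 g/mol

Atom tally by fragment:
  pyridine ring core → C:5 H:5 N:1
  (− 3 ring H displaced by substituents)
  + N(CH3)2 → N:1 C:2 H:6
  + CONH2 → C:1 H:2 O:1 N:1
  + F → F:1
Element totals:
  C: 8
  H: 10
  F: 1
  N: 3
  O: 1
Molecular formula: C8H10FN3O.
  M = 8(12.011) + 10(1.008) + 18.998 + 3(14.007) + 15.999
    = 96.088 + 10.080 + 18.998 + 42.021 + 15.999 = 183.186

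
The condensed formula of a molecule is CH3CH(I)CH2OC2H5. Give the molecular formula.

C5H11IO

Atom tally by fragment:
  CH3 → C:1 H:3
  CH(I) → C:1 H:1 I:1
  CH2OC2H5 → C:3 H:7 O:1
Element totals:
  C: 5
  H: 11
  I: 1
  O: 1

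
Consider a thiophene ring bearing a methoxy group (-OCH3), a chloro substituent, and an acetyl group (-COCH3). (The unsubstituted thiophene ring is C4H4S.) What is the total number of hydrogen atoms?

Atom tally by fragment:
  thiophene ring core → C:4 H:4 S:1
  (− 3 ring H displaced by substituents)
  + OCH3 → C:1 H:3 O:1
  + Cl → Cl:1
  + COCH3 → C:2 H:3 O:1
Element totals:
  C: 7
  H: 7
  Cl: 1
  O: 2
  S: 1

7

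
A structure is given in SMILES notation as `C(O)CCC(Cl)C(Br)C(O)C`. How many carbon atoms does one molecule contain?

Atom tally by fragment:
  HOCH2 → C:1 H:3 O:1
  CH2 → C:1 H:2
  CH2 → C:1 H:2
  CH(Cl) → C:1 H:1 Cl:1
  CH(Br) → C:1 H:1 Br:1
  CH(OH) → C:1 H:2 O:1
  CH3 → C:1 H:3
Element totals:
  C: 7
  H: 14
  Br: 1
  Cl: 1
  O: 2

7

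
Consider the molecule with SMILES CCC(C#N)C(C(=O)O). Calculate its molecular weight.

Atom tally by fragment:
  CH3 → C:1 H:3
  CH2 → C:1 H:2
  CH(CN) → C:2 H:1 N:1
  CH2COOH → C:2 H:3 O:2
Element totals:
  C: 6
  H: 9
  N: 1
  O: 2
Molecular formula: C6H9NO2.
  M = 6(12.011) + 9(1.008) + 14.007 + 2(15.999)
    = 72.066 + 9.072 + 14.007 + 31.998 = 127.143

127.14 g/mol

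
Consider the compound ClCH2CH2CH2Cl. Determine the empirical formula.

C3H6Cl2

Element totals:
  C: 3
  H: 6
  Cl: 2
Molecular formula: C3H6Cl2.
gcd of subscripts (3, 2, 6) = 1, so the empirical formula equals the molecular formula.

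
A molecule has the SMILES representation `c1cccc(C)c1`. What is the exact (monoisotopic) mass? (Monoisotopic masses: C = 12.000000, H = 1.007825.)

Atom tally by fragment:
  benzene ring core → C:6 H:6
  (− 1 ring H displaced by substituents)
  + CH3 → C:1 H:3
Element totals:
  C: 7
  H: 8
Molecular formula: C7H8.
  M = 7(12.0) + 8(1.007825)
    = 84.000000 + 8.062600 = 92.062600

92.0626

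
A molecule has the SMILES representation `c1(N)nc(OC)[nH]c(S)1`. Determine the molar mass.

145.18 g/mol

Atom tally by fragment:
  imidazole ring core → C:3 H:4 N:2
  (− 3 ring H displaced by substituents)
  + NH2 → N:1 H:2
  + OCH3 → C:1 H:3 O:1
  + SH → S:1 H:1
Element totals:
  C: 4
  H: 7
  N: 3
  O: 1
  S: 1
Molecular formula: C4H7N3OS.
  M = 4(12.011) + 7(1.008) + 3(14.007) + 15.999 + 32.06
    = 48.044 + 7.056 + 42.021 + 15.999 + 32.060 = 145.180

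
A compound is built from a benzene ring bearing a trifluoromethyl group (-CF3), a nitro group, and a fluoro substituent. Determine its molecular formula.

Atom tally by fragment:
  benzene ring core → C:6 H:6
  (− 3 ring H displaced by substituents)
  + CF3 → C:1 F:3
  + NO2 → N:1 O:2
  + F → F:1
Element totals:
  C: 7
  H: 3
  F: 4
  N: 1
  O: 2

C7H3F4NO2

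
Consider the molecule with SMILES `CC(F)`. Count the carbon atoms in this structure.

Atom tally by fragment:
  CH3 → C:1 H:3
  CH2F → C:1 H:2 F:1
Element totals:
  C: 2
  H: 5
  F: 1

2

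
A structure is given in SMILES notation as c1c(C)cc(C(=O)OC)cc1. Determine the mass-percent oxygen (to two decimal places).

Atom tally by fragment:
  benzene ring core → C:6 H:6
  (− 2 ring H displaced by substituents)
  + CH3 → C:1 H:3
  + COOCH3 → C:2 H:3 O:2
Element totals:
  C: 9
  H: 10
  O: 2
Molecular formula: C9H10O2.
Molar mass = 150.177 g/mol.
Mass from O: 2 × 15.999 = 31.998 g/mol.
%O = 31.998 / 150.177 × 100 = 21.31%.

21.31%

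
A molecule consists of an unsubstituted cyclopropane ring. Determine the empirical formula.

Atom tally by fragment:
  cyclopropane ring core → C:3 H:6
Element totals:
  C: 3
  H: 6
Molecular formula: C3H6.
gcd of subscripts = 3; dividing each by 3:
  C: 3/3 = 1
  H: 6/3 = 2

CH2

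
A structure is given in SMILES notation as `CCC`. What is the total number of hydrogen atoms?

Atom tally by fragment:
  CH3 → C:1 H:3
  CH2 → C:1 H:2
  CH3 → C:1 H:3
Element totals:
  C: 3
  H: 8

8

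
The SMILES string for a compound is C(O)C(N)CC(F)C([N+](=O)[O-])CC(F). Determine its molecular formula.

C7H14F2N2O3

Atom tally by fragment:
  HOCH2 → C:1 H:3 O:1
  CH(NH2) → C:1 H:3 N:1
  CH2 → C:1 H:2
  CH(F) → C:1 H:1 F:1
  CH(NO2) → C:1 H:1 N:1 O:2
  CH2 → C:1 H:2
  CH2F → C:1 H:2 F:1
Element totals:
  C: 7
  H: 14
  F: 2
  N: 2
  O: 3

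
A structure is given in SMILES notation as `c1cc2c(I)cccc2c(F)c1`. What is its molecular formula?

Atom tally by fragment:
  naphthalene ring system core → C:10 H:8
  (− 2 ring H displaced by substituents)
  + I → I:1
  + F → F:1
Element totals:
  C: 10
  H: 6
  F: 1
  I: 1

C10H6FI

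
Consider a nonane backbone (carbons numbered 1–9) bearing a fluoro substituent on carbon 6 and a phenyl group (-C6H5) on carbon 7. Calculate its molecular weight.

222.35 g/mol

Atom tally by fragment:
  CH3 → C:1 H:3
  CH2 → C:1 H:2
  CH2 → C:1 H:2
  CH2 → C:1 H:2
  CH2 → C:1 H:2
  CH(F) → C:1 H:1 F:1
  CH(C6H5) → C:7 H:6
  CH2 → C:1 H:2
  CH3 → C:1 H:3
Element totals:
  C: 15
  H: 23
  F: 1
Molecular formula: C15H23F.
  M = 15(12.011) + 23(1.008) + 18.998
    = 180.165 + 23.184 + 18.998 = 222.347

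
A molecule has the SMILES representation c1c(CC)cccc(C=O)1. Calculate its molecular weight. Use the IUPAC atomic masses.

Atom tally by fragment:
  benzene ring core → C:6 H:6
  (− 2 ring H displaced by substituents)
  + C2H5 → C:2 H:5
  + CHO → C:1 H:1 O:1
Element totals:
  C: 9
  H: 10
  O: 1
Molecular formula: C9H10O.
  M = 9(12.011) + 10(1.008) + 15.999
    = 108.099 + 10.080 + 15.999 = 134.178

134.18 g/mol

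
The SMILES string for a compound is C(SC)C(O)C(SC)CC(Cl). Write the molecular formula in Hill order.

Atom tally by fragment:
  CH3SCH2 → C:2 H:5 S:1
  CH(OH) → C:1 H:2 O:1
  CH(SCH3) → C:2 H:4 S:1
  CH2 → C:1 H:2
  CH2Cl → C:1 H:2 Cl:1
Element totals:
  C: 7
  H: 15
  Cl: 1
  O: 1
  S: 2

C7H15ClOS2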